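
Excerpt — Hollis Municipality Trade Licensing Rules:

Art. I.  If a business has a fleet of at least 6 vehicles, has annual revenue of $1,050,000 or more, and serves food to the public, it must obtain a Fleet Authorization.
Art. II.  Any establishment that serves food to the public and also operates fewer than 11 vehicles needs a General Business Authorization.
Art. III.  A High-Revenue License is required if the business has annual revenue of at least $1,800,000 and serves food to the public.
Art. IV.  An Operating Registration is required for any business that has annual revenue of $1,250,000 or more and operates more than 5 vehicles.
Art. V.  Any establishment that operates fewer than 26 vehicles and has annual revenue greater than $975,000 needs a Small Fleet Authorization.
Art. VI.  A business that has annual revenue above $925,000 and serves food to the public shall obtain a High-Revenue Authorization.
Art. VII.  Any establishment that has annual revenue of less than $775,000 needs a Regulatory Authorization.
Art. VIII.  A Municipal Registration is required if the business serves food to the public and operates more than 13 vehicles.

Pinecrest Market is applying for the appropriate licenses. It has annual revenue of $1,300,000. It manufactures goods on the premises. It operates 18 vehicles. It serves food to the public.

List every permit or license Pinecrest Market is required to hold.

Art. I. vehicles 18 ≥ 6; revenue $1,300,000 ≥ $1,050,000; serves food to the public → Fleet Authorization required.
Art. II. serves food to the public; vehicles 18 ≥ 11 → General Business Authorization not required.
Art. III. revenue $1,300,000 < $1,800,000; serves food to the public → High-Revenue License not required.
Art. IV. revenue $1,300,000 ≥ $1,250,000; vehicles 18 > 5 → Operating Registration required.
Art. V. vehicles 18 < 26; revenue $1,300,000 > $975,000 → Small Fleet Authorization required.
Art. VI. revenue $1,300,000 > $925,000; serves food to the public → High-Revenue Authorization required.
Art. VII. revenue $1,300,000 ≥ $775,000 → Regulatory Authorization not required.
Art. VIII. serves food to the public; vehicles 18 > 13 → Municipal Registration required.

Fleet Authorization, High-Revenue Authorization, Municipal Registration, Operating Registration, Small Fleet Authorization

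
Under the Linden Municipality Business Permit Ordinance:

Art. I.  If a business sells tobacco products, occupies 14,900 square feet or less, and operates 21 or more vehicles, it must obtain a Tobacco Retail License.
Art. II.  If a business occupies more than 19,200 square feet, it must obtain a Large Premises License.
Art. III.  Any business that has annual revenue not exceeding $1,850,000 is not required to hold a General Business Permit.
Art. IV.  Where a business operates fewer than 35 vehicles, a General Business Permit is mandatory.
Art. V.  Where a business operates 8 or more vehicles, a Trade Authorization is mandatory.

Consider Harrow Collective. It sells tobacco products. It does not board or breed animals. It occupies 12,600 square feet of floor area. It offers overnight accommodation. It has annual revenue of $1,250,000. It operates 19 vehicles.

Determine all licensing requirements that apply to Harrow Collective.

Art. I. sells tobacco products; floor area 12,600 square feet ≤ 14,900 square feet; vehicles 19 < 21 → Tobacco Retail License not required.
Art. II. floor area 12,600 square feet ≤ 19,200 square feet → Large Premises License not required.
Art. III. revenue $1,250,000 ≤ $1,850,000 → exempt from General Business Permit.
Art. IV. vehicles 19 < 35 → General Business Permit required.
Art. V. vehicles 19 ≥ 8 → Trade Authorization required.

Trade Authorization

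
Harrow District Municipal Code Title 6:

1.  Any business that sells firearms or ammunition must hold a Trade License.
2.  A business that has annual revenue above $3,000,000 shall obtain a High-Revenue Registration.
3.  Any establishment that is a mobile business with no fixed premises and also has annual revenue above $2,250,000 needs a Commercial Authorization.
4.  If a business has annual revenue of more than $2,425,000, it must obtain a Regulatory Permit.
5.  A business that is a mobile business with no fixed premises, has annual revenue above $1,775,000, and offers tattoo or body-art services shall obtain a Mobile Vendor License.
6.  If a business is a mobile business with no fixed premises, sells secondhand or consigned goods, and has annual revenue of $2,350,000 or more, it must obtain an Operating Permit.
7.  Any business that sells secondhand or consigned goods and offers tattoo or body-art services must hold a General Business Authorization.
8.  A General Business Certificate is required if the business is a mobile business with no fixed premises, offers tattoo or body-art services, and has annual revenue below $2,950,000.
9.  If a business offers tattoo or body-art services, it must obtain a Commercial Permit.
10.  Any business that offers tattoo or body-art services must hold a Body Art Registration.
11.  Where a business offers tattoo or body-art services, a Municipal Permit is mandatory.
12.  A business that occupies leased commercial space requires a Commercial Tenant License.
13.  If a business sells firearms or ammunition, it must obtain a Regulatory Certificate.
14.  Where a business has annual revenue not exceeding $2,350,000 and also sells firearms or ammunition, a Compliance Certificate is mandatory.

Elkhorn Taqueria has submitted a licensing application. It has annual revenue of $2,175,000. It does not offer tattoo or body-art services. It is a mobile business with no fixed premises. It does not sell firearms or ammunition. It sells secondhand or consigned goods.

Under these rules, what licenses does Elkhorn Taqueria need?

None

1. does not sell firearms or ammunition → Trade License not required.
2. revenue $2,175,000 ≤ $3,000,000 → High-Revenue Registration not required.
3. is a mobile business with no fixed premises; revenue $2,175,000 ≤ $2,250,000 → Commercial Authorization not required.
4. revenue $2,175,000 ≤ $2,425,000 → Regulatory Permit not required.
5. is a mobile business with no fixed premises; revenue $2,175,000 > $1,775,000; does not offer tattoo or body-art services → Mobile Vendor License not required.
6. is a mobile business with no fixed premises; sells secondhand or consigned goods; revenue $2,175,000 < $2,350,000 → Operating Permit not required.
7. sells secondhand or consigned goods; does not offer tattoo or body-art services → General Business Authorization not required.
8. is a mobile business with no fixed premises; does not offer tattoo or body-art services; revenue $2,175,000 < $2,950,000 → General Business Certificate not required.
9. does not offer tattoo or body-art services → Commercial Permit not required.
10. does not offer tattoo or body-art services → Body Art Registration not required.
11. does not offer tattoo or body-art services → Municipal Permit not required.
12. is a mobile business with no fixed premises (not: occupies leased commercial space) → Commercial Tenant License not required.
13. does not sell firearms or ammunition → Regulatory Certificate not required.
14. revenue $2,175,000 ≤ $2,350,000; does not sell firearms or ammunition → Compliance Certificate not required.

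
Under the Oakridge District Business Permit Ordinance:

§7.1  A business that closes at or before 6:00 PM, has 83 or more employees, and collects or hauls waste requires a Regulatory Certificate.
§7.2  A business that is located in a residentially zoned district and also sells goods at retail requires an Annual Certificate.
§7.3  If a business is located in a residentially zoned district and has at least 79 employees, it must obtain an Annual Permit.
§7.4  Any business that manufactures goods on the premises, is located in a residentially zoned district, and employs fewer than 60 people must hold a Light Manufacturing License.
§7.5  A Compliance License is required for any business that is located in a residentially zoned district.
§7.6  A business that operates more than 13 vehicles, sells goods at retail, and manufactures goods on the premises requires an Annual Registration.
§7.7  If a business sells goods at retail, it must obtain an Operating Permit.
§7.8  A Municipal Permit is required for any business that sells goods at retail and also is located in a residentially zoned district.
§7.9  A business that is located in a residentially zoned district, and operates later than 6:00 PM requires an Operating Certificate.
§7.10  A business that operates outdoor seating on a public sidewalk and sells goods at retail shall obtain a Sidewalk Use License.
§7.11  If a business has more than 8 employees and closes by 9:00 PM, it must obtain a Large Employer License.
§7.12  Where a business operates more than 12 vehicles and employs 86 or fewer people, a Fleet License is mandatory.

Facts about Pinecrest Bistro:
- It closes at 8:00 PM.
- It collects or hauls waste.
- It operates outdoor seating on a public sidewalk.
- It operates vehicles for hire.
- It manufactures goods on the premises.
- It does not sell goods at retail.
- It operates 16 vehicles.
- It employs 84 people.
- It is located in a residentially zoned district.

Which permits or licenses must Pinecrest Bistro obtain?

Annual Permit, Compliance License, Fleet License, Large Employer License, Operating Certificate

§7.1 closes 8:00 PM, after 6:00 PM; employees 84 ≥ 83; collects or hauls waste → Regulatory Certificate not required.
§7.2 is located in a residentially zoned district; does not sell goods at retail → Annual Certificate not required.
§7.3 is located in a residentially zoned district; employees 84 ≥ 79 → Annual Permit required.
§7.4 manufactures goods on the premises; is located in a residentially zoned district; employees 84 ≥ 60 → Light Manufacturing License not required.
§7.5 is located in a residentially zoned district → Compliance License required.
§7.6 vehicles 16 > 13; does not sell goods at retail; manufactures goods on the premises → Annual Registration not required.
§7.7 does not sell goods at retail → Operating Permit not required.
§7.8 does not sell goods at retail; is located in a residentially zoned district → Municipal Permit not required.
§7.9 is located in a residentially zoned district; closes 8:00 PM, after 6:00 PM → Operating Certificate required.
§7.10 operates outdoor seating on a public sidewalk; does not sell goods at retail → Sidewalk Use License not required.
§7.11 employees 84 > 8; closes 8:00 PM, at/before 9:00 PM → Large Employer License required.
§7.12 vehicles 16 > 12; employees 84 ≤ 86 → Fleet License required.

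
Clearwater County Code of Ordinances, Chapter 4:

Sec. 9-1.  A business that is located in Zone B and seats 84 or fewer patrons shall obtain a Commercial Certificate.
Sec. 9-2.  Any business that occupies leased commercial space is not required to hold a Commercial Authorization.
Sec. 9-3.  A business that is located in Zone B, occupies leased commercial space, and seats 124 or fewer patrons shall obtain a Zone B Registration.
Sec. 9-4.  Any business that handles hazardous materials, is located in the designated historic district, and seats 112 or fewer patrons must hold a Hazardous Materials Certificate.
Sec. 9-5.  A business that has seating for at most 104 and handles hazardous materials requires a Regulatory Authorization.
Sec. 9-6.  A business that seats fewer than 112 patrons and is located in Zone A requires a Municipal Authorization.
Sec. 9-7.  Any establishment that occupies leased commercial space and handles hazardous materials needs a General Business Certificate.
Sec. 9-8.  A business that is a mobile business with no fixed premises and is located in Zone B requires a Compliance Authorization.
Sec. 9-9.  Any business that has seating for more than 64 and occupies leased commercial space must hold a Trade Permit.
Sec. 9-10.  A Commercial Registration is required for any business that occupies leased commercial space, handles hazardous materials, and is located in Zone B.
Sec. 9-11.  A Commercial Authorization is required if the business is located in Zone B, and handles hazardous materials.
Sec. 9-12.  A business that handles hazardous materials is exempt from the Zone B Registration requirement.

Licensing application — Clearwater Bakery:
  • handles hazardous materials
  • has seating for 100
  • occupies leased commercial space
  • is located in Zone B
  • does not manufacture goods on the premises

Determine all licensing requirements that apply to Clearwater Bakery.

Commercial Registration, General Business Certificate, Regulatory Authorization, Trade Permit

Sec. 9-1. is located in Zone B; seating 100 > 84 → Commercial Certificate not required.
Sec. 9-2. occupies leased commercial space → exempt from Commercial Authorization.
Sec. 9-3. is located in Zone B; occupies leased commercial space; seating 100 ≤ 124 → Zone B Registration required.
Sec. 9-4. handles hazardous materials; is located in Zone B (not: is located in the designated historic district); seating 100 ≤ 112 → Hazardous Materials Certificate not required.
Sec. 9-5. seating 100 ≤ 104; handles hazardous materials → Regulatory Authorization required.
Sec. 9-6. seating 100 < 112; is located in Zone B (not: is located in Zone A) → Municipal Authorization not required.
Sec. 9-7. occupies leased commercial space; handles hazardous materials → General Business Certificate required.
Sec. 9-8. occupies leased commercial space (not: is a mobile business with no fixed premises); is located in Zone B → Compliance Authorization not required.
Sec. 9-9. seating 100 > 64; occupies leased commercial space → Trade Permit required.
Sec. 9-10. occupies leased commercial space; handles hazardous materials; is located in Zone B → Commercial Registration required.
Sec. 9-11. is located in Zone B; handles hazardous materials → Commercial Authorization required.
Sec. 9-12. handles hazardous materials → exempt from Zone B Registration.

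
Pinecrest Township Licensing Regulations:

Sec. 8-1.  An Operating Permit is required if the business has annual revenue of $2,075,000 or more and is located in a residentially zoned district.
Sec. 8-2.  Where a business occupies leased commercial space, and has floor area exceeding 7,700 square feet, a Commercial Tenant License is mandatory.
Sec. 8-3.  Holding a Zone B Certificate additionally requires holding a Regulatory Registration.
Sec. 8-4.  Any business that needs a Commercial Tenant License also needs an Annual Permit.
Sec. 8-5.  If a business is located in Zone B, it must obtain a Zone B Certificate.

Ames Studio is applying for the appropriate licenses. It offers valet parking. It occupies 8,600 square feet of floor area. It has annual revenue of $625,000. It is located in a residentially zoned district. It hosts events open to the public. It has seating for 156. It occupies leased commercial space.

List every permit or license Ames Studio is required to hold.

Annual Permit, Commercial Tenant License

Sec. 8-1. revenue $625,000 < $2,075,000; is located in a residentially zoned district → Operating Permit not required.
Sec. 8-2. occupies leased commercial space; floor area 8,600 square feet > 7,700 square feet → Commercial Tenant License required.
Sec. 8-3. Zone B Certificate is not required → no effect.
Sec. 8-4. Commercial Tenant License is required → Annual Permit also required.
Sec. 8-5. is located in a residentially zoned district (not: is located in Zone B) → Zone B Certificate not required.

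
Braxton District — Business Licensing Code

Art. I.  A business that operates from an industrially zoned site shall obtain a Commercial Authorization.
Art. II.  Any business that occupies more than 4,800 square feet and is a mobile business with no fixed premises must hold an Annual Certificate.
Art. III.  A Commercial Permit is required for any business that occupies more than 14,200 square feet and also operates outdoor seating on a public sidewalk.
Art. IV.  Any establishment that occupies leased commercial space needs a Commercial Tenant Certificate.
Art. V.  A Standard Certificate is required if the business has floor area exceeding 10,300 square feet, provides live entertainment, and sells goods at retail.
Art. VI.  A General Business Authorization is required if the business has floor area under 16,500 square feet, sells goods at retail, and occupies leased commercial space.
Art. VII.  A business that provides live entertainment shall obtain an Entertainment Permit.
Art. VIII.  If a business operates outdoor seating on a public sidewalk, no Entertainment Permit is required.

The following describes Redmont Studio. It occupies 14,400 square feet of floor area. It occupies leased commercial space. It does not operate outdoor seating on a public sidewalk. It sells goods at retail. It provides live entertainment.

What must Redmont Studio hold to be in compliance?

Art. I. occupies leased commercial space (not: operates from an industrially zoned site) → Commercial Authorization not required.
Art. II. floor area 14,400 square feet > 4,800 square feet; occupies leased commercial space (not: is a mobile business with no fixed premises) → Annual Certificate not required.
Art. III. floor area 14,400 square feet > 14,200 square feet; does not operate outdoor seating on a public sidewalk → Commercial Permit not required.
Art. IV. occupies leased commercial space → Commercial Tenant Certificate required.
Art. V. floor area 14,400 square feet > 10,300 square feet; provides live entertainment; sells goods at retail → Standard Certificate required.
Art. VI. floor area 14,400 square feet < 16,500 square feet; sells goods at retail; occupies leased commercial space → General Business Authorization required.
Art. VII. provides live entertainment → Entertainment Permit required.
Art. VIII. does not operate outdoor seating on a public sidewalk → Entertainment Permit exemption does not apply.

Commercial Tenant Certificate, Entertainment Permit, General Business Authorization, Standard Certificate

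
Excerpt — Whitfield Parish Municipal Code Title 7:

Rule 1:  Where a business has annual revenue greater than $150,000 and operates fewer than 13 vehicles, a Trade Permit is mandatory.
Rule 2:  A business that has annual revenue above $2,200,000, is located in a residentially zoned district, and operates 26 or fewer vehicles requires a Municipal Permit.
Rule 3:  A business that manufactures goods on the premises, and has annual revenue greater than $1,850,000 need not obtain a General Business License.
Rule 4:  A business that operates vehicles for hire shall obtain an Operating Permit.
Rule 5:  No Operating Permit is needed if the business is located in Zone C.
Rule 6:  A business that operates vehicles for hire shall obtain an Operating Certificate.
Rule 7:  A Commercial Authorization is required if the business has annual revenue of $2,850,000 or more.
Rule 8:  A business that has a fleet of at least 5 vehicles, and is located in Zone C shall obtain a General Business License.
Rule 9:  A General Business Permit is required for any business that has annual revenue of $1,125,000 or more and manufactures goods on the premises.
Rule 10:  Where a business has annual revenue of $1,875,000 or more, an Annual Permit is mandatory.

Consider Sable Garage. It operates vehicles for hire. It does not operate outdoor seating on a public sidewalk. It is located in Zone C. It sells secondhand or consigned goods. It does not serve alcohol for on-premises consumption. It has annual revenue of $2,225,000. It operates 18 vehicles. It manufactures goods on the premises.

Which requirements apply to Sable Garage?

Annual Permit, General Business Permit, Operating Certificate

Rule 1: revenue $2,225,000 > $150,000; vehicles 18 ≥ 13 → Trade Permit not required.
Rule 2: revenue $2,225,000 > $2,200,000; is located in Zone C (not: is located in a residentially zoned district); vehicles 18 ≤ 26 → Municipal Permit not required.
Rule 3: manufactures goods on the premises; revenue $2,225,000 > $1,850,000 → exempt from General Business License.
Rule 4: operates vehicles for hire → Operating Permit required.
Rule 5: is located in Zone C → exempt from Operating Permit.
Rule 6: operates vehicles for hire → Operating Certificate required.
Rule 7: revenue $2,225,000 < $2,850,000 → Commercial Authorization not required.
Rule 8: vehicles 18 ≥ 5; is located in Zone C → General Business License required.
Rule 9: revenue $2,225,000 ≥ $1,125,000; manufactures goods on the premises → General Business Permit required.
Rule 10: revenue $2,225,000 ≥ $1,875,000 → Annual Permit required.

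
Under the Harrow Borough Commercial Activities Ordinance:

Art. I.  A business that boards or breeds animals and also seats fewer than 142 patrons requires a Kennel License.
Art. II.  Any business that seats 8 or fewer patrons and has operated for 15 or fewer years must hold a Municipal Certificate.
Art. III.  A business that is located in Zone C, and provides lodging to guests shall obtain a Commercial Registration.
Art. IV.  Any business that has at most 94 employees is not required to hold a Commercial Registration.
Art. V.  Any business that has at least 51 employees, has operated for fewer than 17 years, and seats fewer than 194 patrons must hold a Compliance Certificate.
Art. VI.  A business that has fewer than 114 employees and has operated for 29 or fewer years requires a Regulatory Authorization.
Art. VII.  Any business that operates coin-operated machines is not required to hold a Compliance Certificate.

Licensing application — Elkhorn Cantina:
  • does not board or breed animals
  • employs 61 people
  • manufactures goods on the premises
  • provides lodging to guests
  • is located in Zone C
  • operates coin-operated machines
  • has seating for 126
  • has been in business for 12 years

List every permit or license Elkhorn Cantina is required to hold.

Art. I. does not board or breed animals; seating 126 < 142 → Kennel License not required.
Art. II. seating 126 > 8; years in business 12 ≤ 15 → Municipal Certificate not required.
Art. III. is located in Zone C; provides lodging to guests → Commercial Registration required.
Art. IV. employees 61 ≤ 94 → exempt from Commercial Registration.
Art. V. employees 61 ≥ 51; years in business 12 < 17; seating 126 < 194 → Compliance Certificate required.
Art. VI. employees 61 < 114; years in business 12 ≤ 29 → Regulatory Authorization required.
Art. VII. operates coin-operated machines → exempt from Compliance Certificate.

Regulatory Authorization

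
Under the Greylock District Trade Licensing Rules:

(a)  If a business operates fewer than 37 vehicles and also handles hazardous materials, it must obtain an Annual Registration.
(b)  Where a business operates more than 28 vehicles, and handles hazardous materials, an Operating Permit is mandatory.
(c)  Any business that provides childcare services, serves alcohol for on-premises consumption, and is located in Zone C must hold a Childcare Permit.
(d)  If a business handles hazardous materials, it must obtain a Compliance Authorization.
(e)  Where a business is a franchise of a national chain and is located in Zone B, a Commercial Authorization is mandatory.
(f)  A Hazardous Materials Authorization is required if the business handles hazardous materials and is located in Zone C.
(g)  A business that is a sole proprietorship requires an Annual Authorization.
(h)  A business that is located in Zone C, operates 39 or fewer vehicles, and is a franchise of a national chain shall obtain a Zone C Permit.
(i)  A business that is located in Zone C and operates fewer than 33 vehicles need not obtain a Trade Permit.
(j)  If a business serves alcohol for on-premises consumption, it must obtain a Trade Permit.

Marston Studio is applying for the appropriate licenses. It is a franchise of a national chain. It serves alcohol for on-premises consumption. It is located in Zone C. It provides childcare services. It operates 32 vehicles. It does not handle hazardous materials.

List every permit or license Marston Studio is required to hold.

Childcare Permit, Zone C Permit

(a) vehicles 32 < 37; does not handle hazardous materials → Annual Registration not required.
(b) vehicles 32 > 28; does not handle hazardous materials → Operating Permit not required.
(c) provides childcare services; serves alcohol for on-premises consumption; is located in Zone C → Childcare Permit required.
(d) does not handle hazardous materials → Compliance Authorization not required.
(e) is a franchise of a national chain; is located in Zone C (not: is located in Zone B) → Commercial Authorization not required.
(f) does not handle hazardous materials; is located in Zone C → Hazardous Materials Authorization not required.
(g) is a franchise of a national chain (not: is a sole proprietorship) → Annual Authorization not required.
(h) is located in Zone C; vehicles 32 ≤ 39; is a franchise of a national chain → Zone C Permit required.
(i) is located in Zone C; vehicles 32 < 33 → exempt from Trade Permit.
(j) serves alcohol for on-premises consumption → Trade Permit required.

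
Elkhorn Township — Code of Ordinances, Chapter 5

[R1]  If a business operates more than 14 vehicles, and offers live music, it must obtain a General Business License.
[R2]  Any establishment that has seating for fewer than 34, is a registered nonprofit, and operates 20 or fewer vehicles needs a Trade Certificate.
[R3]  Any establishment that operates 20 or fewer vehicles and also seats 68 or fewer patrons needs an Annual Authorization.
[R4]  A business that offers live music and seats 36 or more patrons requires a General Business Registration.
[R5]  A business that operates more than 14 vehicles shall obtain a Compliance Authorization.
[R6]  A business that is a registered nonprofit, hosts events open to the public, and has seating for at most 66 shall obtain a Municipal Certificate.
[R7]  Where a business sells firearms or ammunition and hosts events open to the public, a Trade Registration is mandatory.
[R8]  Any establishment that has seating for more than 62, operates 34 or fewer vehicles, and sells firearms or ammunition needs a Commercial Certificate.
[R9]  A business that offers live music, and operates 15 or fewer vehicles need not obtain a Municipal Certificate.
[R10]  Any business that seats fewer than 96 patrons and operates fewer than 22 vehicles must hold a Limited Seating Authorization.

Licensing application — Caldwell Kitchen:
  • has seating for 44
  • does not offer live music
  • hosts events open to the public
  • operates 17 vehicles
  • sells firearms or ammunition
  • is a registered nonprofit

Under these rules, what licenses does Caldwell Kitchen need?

[R1] vehicles 17 > 14; does not offer live music → General Business License not required.
[R2] seating 44 ≥ 34; is a registered nonprofit; vehicles 17 ≤ 20 → Trade Certificate not required.
[R3] vehicles 17 ≤ 20; seating 44 ≤ 68 → Annual Authorization required.
[R4] does not offer live music; seating 44 ≥ 36 → General Business Registration not required.
[R5] vehicles 17 > 14 → Compliance Authorization required.
[R6] is a registered nonprofit; hosts events open to the public; seating 44 ≤ 66 → Municipal Certificate required.
[R7] sells firearms or ammunition; hosts events open to the public → Trade Registration required.
[R8] seating 44 ≤ 62; vehicles 17 ≤ 34; sells firearms or ammunition → Commercial Certificate not required.
[R9] does not offer live music; vehicles 17 > 15 → Municipal Certificate exemption does not apply.
[R10] seating 44 < 96; vehicles 17 < 22 → Limited Seating Authorization required.

Annual Authorization, Compliance Authorization, Limited Seating Authorization, Municipal Certificate, Trade Registration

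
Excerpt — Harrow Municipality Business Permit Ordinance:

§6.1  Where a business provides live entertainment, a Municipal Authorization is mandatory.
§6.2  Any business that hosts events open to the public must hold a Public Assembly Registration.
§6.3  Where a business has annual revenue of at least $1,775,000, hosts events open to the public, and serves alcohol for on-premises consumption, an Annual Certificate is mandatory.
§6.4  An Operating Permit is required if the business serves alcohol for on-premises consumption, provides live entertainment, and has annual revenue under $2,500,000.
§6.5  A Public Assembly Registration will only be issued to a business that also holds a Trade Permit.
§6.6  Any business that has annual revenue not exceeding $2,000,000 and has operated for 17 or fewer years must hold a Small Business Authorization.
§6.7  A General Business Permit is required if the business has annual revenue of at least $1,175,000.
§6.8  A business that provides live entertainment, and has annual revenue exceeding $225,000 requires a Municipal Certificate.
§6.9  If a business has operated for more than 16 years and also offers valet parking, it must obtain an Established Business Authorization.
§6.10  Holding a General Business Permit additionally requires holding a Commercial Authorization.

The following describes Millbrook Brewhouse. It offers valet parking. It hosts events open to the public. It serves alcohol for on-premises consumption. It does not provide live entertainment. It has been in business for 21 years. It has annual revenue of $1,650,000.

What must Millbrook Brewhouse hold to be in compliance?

§6.1 does not provide live entertainment → Municipal Authorization not required.
§6.2 hosts events open to the public → Public Assembly Registration required.
§6.3 revenue $1,650,000 < $1,775,000; hosts events open to the public; serves alcohol for on-premises consumption → Annual Certificate not required.
§6.4 serves alcohol for on-premises consumption; does not provide live entertainment; revenue $1,650,000 < $2,500,000 → Operating Permit not required.
§6.5 Public Assembly Registration is required → Trade Permit also required.
§6.6 revenue $1,650,000 ≤ $2,000,000; years in business 21 > 17 → Small Business Authorization not required.
§6.7 revenue $1,650,000 ≥ $1,175,000 → General Business Permit required.
§6.8 does not provide live entertainment; revenue $1,650,000 > $225,000 → Municipal Certificate not required.
§6.9 years in business 21 > 16; offers valet parking → Established Business Authorization required.
§6.10 General Business Permit is required → Commercial Authorization also required.

Commercial Authorization, Established Business Authorization, General Business Permit, Public Assembly Registration, Trade Permit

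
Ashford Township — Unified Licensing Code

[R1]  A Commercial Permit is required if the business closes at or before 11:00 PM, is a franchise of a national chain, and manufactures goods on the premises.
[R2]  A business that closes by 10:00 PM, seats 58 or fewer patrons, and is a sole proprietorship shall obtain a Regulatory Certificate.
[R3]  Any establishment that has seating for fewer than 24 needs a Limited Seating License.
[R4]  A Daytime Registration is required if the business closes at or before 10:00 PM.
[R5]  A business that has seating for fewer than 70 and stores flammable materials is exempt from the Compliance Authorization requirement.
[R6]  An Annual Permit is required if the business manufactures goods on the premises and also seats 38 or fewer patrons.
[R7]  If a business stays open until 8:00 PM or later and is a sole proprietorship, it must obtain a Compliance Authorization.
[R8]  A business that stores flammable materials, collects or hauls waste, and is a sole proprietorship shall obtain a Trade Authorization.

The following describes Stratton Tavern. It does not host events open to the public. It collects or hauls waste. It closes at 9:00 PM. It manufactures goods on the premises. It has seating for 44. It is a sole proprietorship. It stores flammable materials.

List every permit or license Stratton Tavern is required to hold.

[R1] closes 9:00 PM, at/before 11:00 PM; is a sole proprietorship (not: is a franchise of a national chain); manufactures goods on the premises → Commercial Permit not required.
[R2] closes 9:00 PM, at/before 10:00 PM; seating 44 ≤ 58; is a sole proprietorship → Regulatory Certificate required.
[R3] seating 44 ≥ 24 → Limited Seating License not required.
[R4] closes 9:00 PM, at/before 10:00 PM → Daytime Registration required.
[R5] seating 44 < 70; stores flammable materials → exempt from Compliance Authorization.
[R6] manufactures goods on the premises; seating 44 > 38 → Annual Permit not required.
[R7] closes 9:00 PM, after 8:00 PM; is a sole proprietorship → Compliance Authorization required.
[R8] stores flammable materials; collects or hauls waste; is a sole proprietorship → Trade Authorization required.

Daytime Registration, Regulatory Certificate, Trade Authorization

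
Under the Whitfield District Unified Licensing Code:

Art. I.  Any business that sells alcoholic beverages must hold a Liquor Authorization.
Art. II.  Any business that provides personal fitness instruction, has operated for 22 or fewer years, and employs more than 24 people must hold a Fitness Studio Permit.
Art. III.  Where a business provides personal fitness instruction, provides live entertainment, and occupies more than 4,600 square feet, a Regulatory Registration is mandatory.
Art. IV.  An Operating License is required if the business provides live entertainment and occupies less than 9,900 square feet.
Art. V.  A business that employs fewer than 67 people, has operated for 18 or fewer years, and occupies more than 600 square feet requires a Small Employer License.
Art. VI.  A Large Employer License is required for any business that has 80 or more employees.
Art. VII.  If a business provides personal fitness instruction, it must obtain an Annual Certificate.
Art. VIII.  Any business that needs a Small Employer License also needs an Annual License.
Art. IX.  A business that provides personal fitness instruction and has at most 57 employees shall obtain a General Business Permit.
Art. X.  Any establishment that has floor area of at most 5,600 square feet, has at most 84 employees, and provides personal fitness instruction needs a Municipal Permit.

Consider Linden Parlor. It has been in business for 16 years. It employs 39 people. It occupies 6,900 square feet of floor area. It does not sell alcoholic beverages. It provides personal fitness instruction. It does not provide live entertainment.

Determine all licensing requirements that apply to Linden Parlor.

Art. I. does not sell alcoholic beverages → Liquor Authorization not required.
Art. II. provides personal fitness instruction; years in business 16 ≤ 22; employees 39 > 24 → Fitness Studio Permit required.
Art. III. provides personal fitness instruction; does not provide live entertainment; floor area 6,900 square feet > 4,600 square feet → Regulatory Registration not required.
Art. IV. does not provide live entertainment; floor area 6,900 square feet < 9,900 square feet → Operating License not required.
Art. V. employees 39 < 67; years in business 16 ≤ 18; floor area 6,900 square feet > 600 square feet → Small Employer License required.
Art. VI. employees 39 < 80 → Large Employer License not required.
Art. VII. provides personal fitness instruction → Annual Certificate required.
Art. VIII. Small Employer License is required → Annual License also required.
Art. IX. provides personal fitness instruction; employees 39 ≤ 57 → General Business Permit required.
Art. X. floor area 6,900 square feet > 5,600 square feet; employees 39 ≤ 84; provides personal fitness instruction → Municipal Permit not required.

Annual Certificate, Annual License, Fitness Studio Permit, General Business Permit, Small Employer License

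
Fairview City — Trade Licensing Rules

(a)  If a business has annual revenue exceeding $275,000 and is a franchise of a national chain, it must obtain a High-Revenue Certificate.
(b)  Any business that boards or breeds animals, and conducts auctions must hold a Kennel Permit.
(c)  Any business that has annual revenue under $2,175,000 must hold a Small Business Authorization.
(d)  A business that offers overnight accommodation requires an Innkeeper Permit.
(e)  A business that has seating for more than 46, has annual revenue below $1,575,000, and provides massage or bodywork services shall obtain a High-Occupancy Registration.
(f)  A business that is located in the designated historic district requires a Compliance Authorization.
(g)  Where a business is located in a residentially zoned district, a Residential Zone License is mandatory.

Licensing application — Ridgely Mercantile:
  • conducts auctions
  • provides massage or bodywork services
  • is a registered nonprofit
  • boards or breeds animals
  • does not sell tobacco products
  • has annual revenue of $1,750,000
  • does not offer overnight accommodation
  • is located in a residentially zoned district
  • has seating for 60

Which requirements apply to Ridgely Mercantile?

Kennel Permit, Residential Zone License, Small Business Authorization

(a) revenue $1,750,000 > $275,000; is a registered nonprofit (not: is a franchise of a national chain) → High-Revenue Certificate not required.
(b) boards or breeds animals; conducts auctions → Kennel Permit required.
(c) revenue $1,750,000 < $2,175,000 → Small Business Authorization required.
(d) does not offer overnight accommodation → Innkeeper Permit not required.
(e) seating 60 > 46; revenue $1,750,000 ≥ $1,575,000; provides massage or bodywork services → High-Occupancy Registration not required.
(f) is located in a residentially zoned district (not: is located in the designated historic district) → Compliance Authorization not required.
(g) is located in a residentially zoned district → Residential Zone License required.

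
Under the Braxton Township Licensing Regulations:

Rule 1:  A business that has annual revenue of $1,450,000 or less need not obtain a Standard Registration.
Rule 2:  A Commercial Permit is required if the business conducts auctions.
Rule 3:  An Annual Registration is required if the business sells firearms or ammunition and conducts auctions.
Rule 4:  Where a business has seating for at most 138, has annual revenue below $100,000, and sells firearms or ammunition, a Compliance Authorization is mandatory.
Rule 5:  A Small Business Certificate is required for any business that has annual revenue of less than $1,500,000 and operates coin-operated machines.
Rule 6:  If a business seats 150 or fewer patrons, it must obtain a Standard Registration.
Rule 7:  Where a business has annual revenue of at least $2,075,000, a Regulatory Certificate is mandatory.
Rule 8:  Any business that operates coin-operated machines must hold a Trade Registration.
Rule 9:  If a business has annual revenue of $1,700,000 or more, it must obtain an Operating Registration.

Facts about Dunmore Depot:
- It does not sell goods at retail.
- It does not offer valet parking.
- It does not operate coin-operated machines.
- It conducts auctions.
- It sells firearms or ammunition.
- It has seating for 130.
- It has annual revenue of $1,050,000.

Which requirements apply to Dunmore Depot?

Annual Registration, Commercial Permit

Rule 1: revenue $1,050,000 ≤ $1,450,000 → exempt from Standard Registration.
Rule 2: conducts auctions → Commercial Permit required.
Rule 3: sells firearms or ammunition; conducts auctions → Annual Registration required.
Rule 4: seating 130 ≤ 138; revenue $1,050,000 ≥ $100,000; sells firearms or ammunition → Compliance Authorization not required.
Rule 5: revenue $1,050,000 < $1,500,000; does not operate coin-operated machines → Small Business Certificate not required.
Rule 6: seating 130 ≤ 150 → Standard Registration required.
Rule 7: revenue $1,050,000 < $2,075,000 → Regulatory Certificate not required.
Rule 8: does not operate coin-operated machines → Trade Registration not required.
Rule 9: revenue $1,050,000 < $1,700,000 → Operating Registration not required.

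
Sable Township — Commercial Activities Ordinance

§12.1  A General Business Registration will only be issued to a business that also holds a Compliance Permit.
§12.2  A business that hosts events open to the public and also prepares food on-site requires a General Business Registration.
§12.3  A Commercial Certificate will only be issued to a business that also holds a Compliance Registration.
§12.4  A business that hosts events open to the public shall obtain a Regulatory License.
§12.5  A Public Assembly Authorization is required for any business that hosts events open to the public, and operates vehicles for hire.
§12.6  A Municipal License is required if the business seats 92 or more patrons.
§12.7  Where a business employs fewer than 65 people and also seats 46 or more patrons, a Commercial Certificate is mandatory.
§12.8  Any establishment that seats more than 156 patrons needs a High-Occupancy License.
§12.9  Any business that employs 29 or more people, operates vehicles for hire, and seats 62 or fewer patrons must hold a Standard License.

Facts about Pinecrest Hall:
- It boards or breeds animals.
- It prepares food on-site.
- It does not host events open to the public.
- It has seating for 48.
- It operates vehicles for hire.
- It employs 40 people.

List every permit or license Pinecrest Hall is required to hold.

Commercial Certificate, Compliance Registration, Standard License

§12.1 General Business Registration is not required → no effect.
§12.2 does not host events open to the public; prepares food on-site → General Business Registration not required.
§12.3 Commercial Certificate is required → Compliance Registration also required.
§12.4 does not host events open to the public → Regulatory License not required.
§12.5 does not host events open to the public; operates vehicles for hire → Public Assembly Authorization not required.
§12.6 seating 48 < 92 → Municipal License not required.
§12.7 employees 40 < 65; seating 48 ≥ 46 → Commercial Certificate required.
§12.8 seating 48 ≤ 156 → High-Occupancy License not required.
§12.9 employees 40 ≥ 29; operates vehicles for hire; seating 48 ≤ 62 → Standard License required.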